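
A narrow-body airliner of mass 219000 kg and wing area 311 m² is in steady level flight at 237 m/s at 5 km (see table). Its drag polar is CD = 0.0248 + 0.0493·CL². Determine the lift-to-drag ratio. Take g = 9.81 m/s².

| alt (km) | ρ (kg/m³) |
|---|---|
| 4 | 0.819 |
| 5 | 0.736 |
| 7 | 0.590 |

At 5 km, from the table: ρ = 0.736 kg/m³.
In steady level flight, lift balances weight: W = mg = 219000 × 9.81 = 2.1484×10^6 N.
Dynamic pressure q = 0.5 × 0.736 × 237² = 20670 Pa.
CL = 2W/(ρv²S) = 2×2.1484×10^6/(0.736×237²×311) = 0.3342.
CD = 0.0248 + 0.0493 × 0.3342² = 0.03031.
L/D = CL/CD = 0.3342 / 0.03031 = 11

L/D = 11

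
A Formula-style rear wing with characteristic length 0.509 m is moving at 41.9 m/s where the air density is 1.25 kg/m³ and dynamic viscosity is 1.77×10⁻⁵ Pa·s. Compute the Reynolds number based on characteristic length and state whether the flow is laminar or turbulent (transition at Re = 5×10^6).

Re = ρ·v·c/μ = 1.25 × 41.9 × 0.509 / (1.77×10⁻⁵) = 1.51×10^6
Since 1.51×10^6 < 5×10^6, the flow is laminar.

Re = 1.51×10^6 (laminar)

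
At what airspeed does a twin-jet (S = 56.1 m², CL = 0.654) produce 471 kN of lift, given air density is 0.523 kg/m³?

L = ½ρv²S·CL ⇒ v = √(2L/(ρ·S·CL))
v = √(2 × 4.71×10^5 / (0.523 × 56.1 × 0.654)) = √49090 = 222 m/s

v = 222 m/s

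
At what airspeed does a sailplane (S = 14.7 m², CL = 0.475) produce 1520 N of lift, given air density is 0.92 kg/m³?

L = ½ρv²S·CL ⇒ v = √(2L/(ρ·S·CL))
v = √(2 × 1520 / (0.92 × 14.7 × 0.475)) = √473.2 = 21.8 m/s

v = 21.8 m/s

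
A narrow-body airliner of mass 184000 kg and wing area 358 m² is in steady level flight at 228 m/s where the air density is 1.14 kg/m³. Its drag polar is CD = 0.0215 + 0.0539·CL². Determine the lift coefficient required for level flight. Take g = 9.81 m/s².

CL = 0.17

Weight W = mg = 184000 × 9.81 = 1.805×10^6 N; in level flight L = W.
Dynamic pressure q = 0.5 × 1.14 × 228² = 29630 Pa.
Required CL = L/(qS) = 1.805×10^6/(29630·358) = 0.1702.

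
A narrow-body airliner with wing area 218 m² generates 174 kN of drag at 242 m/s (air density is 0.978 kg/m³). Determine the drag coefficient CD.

CD = 0.0279

From D = ½ρv²S·CD, rearranging gives CD = 2D/(ρv²S).
CD = 2 × 1.74×10^5 / (0.978 × 242² × 218) = 0.0279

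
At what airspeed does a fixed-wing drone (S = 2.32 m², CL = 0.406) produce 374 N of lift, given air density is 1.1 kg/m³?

L = ½ρv²S·CL ⇒ v = √(2L/(ρ·S·CL))
v = √(2 × 374 / (1.1 × 2.32 × 0.406)) = √721.9 = 26.9 m/s

v = 26.9 m/s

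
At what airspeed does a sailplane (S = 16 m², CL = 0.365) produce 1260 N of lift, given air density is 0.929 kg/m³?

L = ½ρv²S·CL ⇒ v = √(2L/(ρ·S·CL))
v = √(2 × 1260 / (0.929 × 16 × 0.365)) = √464.5 = 21.6 m/s

v = 21.6 m/s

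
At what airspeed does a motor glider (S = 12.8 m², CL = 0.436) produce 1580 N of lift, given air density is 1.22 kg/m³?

L = ½ρv²S·CL ⇒ v = √(2L/(ρ·S·CL))
v = √(2 × 1580 / (1.22 × 12.8 × 0.436)) = √464.1 = 21.5 m/s

v = 21.5 m/s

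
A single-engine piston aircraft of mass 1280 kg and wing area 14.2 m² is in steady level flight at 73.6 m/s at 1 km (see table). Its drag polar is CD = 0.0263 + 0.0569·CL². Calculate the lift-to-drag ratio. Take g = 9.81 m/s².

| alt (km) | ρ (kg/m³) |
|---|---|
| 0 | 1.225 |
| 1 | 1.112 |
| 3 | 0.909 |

L/D = 9.41

At 1 km, from the table: ρ = 1.112 kg/m³.
Weight W = mg = 1280 × 9.81 = 12557 N; in level flight L = W.
Dynamic pressure q = 0.5 × 1.112 × 73.6² = 3012 Pa.
CL = W/(q·S) = 12557 / (3012 × 14.2) = 0.2936.
CD = 0.0263 + 0.0569 × 0.2936² = 0.0312.
L/D = CL/CD = 0.2936 / 0.0312 = 9.41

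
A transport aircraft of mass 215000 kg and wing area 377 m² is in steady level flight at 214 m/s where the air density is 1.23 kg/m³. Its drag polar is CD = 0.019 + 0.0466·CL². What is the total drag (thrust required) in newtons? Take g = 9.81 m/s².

D = 2.21×10^5 N

Level flight ⇒ L = W = m·g = 215000 × 9.81 = 2.1092×10^6 N.
q = ½ρv² = ½ × 1.23 × 214² = 28160 Pa.
CL = W/(q·S) = 2.1092×10^6 / (28160 × 377) = 0.1986.
CD = 0.019 + 0.0466 × 0.1986² = 0.02084.
D = q·S·CD = 28160 × 377 × 0.02084 = 2.213×10^5 N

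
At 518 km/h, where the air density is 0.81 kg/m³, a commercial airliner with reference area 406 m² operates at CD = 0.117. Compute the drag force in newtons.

Convert speed: v = 518 km/h ÷ 3.6 = 143.9 m/s.
D = ½ρv²S·CD = ½ × 0.81 × 143.9² × 406 × 0.117 = 3.98×10^5 N ≈ 398 kN

D = 3.98×10^5 N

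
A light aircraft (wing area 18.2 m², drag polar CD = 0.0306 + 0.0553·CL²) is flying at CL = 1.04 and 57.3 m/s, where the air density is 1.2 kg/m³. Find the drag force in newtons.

CD = 0.0306 + 0.0553 × 1.04² = 0.09041
D = ½ρv²S·CD = ½ × 1.2 × 57.3² × 18.2 × 0.09041 = 3240 N

D = 3240 N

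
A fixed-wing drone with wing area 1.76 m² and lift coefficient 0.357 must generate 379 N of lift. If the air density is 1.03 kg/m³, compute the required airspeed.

L = ½ρv²S·CL ⇒ v = √(2L/(ρ·S·CL))
v = √(2 × 379 / (1.03 × 1.76 × 0.357)) = √1171 = 34.2 m/s

v = 34.2 m/s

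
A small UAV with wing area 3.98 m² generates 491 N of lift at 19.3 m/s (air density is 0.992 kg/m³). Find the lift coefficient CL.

CL = 0.668

From L = ½ρv²S·CL, rearranging gives CL = 2L/(ρv²S).
CL = 2 × 491 / (0.992 × 19.3² × 3.98) = 0.668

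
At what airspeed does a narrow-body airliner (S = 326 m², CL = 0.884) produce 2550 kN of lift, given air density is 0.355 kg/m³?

L = ½ρv²S·CL ⇒ v = √(2L/(ρ·S·CL))
v = √(2 × 2.55×10^6 / (0.355 × 326 × 0.884)) = √49850 = 223 m/s

v = 223 m/s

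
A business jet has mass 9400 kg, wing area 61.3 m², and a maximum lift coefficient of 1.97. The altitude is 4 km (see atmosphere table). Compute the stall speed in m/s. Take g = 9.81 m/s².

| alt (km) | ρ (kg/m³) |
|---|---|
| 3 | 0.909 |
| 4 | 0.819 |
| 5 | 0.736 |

At 4 km, from the table: ρ = 0.819 kg/m³.
Stall occurs when L = W at CL,max. W = mg = 9400 × 9.81 = 92210 N.
From L = ½ρV²S·CL,max = W: V_stall = √(2W/(ρSCL,max)) = √(2·92210/(0.819·61.3·1.97))
V_stall = √1865 = 43.2 m/s

V_stall = 43.2 m/s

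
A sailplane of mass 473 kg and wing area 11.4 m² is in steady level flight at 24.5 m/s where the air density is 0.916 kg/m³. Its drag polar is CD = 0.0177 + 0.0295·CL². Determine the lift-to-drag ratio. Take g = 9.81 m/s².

Weight W = mg = 473 × 9.81 = 4640.1 N; in level flight L = W.
q = ½ρv² = ½ × 0.916 × 24.5² = 274.9 Pa.
CL = W/(q·S) = 4640.1 / (274.9 × 11.4) = 1.481.
CD = 0.0177 + 0.0295 × 1.481² = 0.08237.
L/D = CL/CD = 1.481 / 0.08237 = 18

L/D = 18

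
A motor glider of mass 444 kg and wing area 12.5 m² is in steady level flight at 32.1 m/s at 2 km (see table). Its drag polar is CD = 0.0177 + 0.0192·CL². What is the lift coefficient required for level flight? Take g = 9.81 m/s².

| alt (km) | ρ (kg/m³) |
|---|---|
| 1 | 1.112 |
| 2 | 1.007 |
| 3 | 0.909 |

At 2 km, from the table: ρ = 1.007 kg/m³.
Level flight ⇒ L = W = m·g = 444 × 9.81 = 4355.6 N.
q = ½ρv² = ½ × 1.007 × 32.1² = 518.8 Pa.
CL = W/(q·S) = 4355.6 / (518.8 × 12.5) = 0.6716.

CL = 0.672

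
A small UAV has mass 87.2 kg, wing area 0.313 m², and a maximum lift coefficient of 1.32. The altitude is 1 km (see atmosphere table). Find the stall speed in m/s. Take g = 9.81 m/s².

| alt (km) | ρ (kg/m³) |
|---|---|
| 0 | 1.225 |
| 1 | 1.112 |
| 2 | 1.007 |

At 1 km, from the table: ρ = 1.112 kg/m³.
Stall occurs when L = W at CL,max. W = mg = 87.2 × 9.81 = 855.4 N.
From L = ½ρV²S·CL,max = W: V_stall = √(2W/(ρSCL,max)) = √(2·855.4/(1.112·0.313·1.32))
V_stall = √3724 = 61 m/s

V_stall = 61 m/s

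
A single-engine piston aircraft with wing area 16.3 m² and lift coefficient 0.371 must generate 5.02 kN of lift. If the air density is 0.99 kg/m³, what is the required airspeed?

v = 41 m/s

L = ½ρv²S·CL ⇒ v = √(2L/(ρ·S·CL))
v = √(2 × 5020 / (0.99 × 16.3 × 0.371)) = √1677 = 41 m/s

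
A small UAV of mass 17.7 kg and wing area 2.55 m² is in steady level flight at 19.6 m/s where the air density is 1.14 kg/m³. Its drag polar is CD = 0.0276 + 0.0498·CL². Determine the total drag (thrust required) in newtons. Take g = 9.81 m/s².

In steady level flight, lift balances weight: W = mg = 17.7 × 9.81 = 173.64 N.
Dynamic pressure q = 0.5 × 1.14 × 19.6² = 219 Pa.
CL = 2W/(ρv²S) = 2×173.64/(1.14×19.6²×2.55) = 0.311.
CD = 0.0276 + 0.0498 × 0.311² = 0.03242.
D = q·S·CD = 219 × 2.55 × 0.03242 = 18.1 N

D = 18.1 N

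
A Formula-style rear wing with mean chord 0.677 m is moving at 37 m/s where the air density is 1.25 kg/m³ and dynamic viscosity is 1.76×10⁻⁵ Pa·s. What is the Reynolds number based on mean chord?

Re = 1.78×10^6

Re = ρ·v·c/μ = 1.25 × 37 × 0.677 / (1.76×10⁻⁵) = 1.78×10^6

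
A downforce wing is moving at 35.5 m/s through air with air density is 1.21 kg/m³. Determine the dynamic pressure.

q = 762 Pa

q = ½ρv² = ½ × 1.21 × 35.5² = 762 Pa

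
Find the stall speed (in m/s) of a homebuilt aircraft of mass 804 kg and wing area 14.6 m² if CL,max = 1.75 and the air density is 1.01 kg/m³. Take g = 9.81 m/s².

V_stall = 24.7 m/s

Weight W = mg = 804 × 9.81 = 7887 N.
From L = ½ρV²S·CL,max = W: V_stall = √(2W/(ρSCL,max)) = √(2·7887/(1.01·14.6·1.75))
V_stall = √611.3 = 24.7 m/s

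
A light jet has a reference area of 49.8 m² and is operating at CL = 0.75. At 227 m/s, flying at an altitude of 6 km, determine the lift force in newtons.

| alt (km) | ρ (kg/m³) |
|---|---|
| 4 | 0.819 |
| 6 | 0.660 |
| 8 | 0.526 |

At 6 km, from the table: ρ = 0.660 kg/m³.
L = ½ρv²S·CL = ½ × 0.66 × 227² × 49.8 × 0.75 = 6.35×10^5 N ≈ 635 kN

L = 6.35×10^5 N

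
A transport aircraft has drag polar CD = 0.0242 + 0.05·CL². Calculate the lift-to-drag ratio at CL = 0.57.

CD = 0.0242 + 0.05 × 0.57² = 0.04044
L/D = CL/CD = 0.57 / 0.04044 = 14.1

L/D = 14.1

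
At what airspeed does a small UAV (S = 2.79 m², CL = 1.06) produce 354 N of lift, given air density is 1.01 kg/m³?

v = 15.4 m/s

L = ½ρv²S·CL ⇒ v = √(2L/(ρ·S·CL))
v = √(2 × 354 / (1.01 × 2.79 × 1.06)) = √237 = 15.4 m/s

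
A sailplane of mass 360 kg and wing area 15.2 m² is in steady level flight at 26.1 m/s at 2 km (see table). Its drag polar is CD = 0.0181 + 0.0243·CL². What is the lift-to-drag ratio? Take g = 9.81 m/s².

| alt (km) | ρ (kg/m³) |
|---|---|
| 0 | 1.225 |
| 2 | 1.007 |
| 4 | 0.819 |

L/D = 23.2

At 2 km, from the table: ρ = 1.007 kg/m³.
Level flight ⇒ L = W = m·g = 360 × 9.81 = 3531.6 N.
Dynamic pressure q = 0.5 × 1.007 × 26.1² = 343 Pa.
CL = 2W/(ρv²S) = 2×3531.6/(1.007×26.1²×15.2) = 0.6774.
CD = 0.0181 + 0.0243 × 0.6774² = 0.02925.
L/D = CL/CD = 0.6774 / 0.02925 = 23.2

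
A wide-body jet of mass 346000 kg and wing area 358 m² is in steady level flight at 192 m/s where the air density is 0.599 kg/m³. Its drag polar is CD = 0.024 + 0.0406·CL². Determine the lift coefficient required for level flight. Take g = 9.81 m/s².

Weight W = mg = 346000 × 9.81 = 3.3943×10^6 N; in level flight L = W.
q = ½ρv² = ½ × 0.599 × 192² = 11040 Pa.
Required CL = L/(qS) = 3.3943×10^6/(11040·358) = 0.8587.

CL = 0.859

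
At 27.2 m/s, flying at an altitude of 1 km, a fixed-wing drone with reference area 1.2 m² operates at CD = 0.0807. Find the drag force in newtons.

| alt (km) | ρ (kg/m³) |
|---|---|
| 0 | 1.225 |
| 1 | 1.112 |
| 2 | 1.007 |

D = 39.8 N

At 1 km, from the table: ρ = 1.112 kg/m³.
D = ½ρv²S·CD = ½ × 1.112 × 27.2² × 1.2 × 0.0807 = 39.8 N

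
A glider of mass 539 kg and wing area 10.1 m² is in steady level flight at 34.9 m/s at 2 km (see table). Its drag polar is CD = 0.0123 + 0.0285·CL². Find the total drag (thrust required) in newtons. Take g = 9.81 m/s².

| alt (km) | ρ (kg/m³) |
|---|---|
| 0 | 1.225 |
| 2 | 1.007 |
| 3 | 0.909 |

D = 205 N

At 2 km, from the table: ρ = 1.007 kg/m³.
In steady level flight, lift balances weight: W = mg = 539 × 9.81 = 5287.6 N.
q = ½ρv² = ½ × 1.007 × 34.9² = 613.3 Pa.
CL = 2W/(ρv²S) = 2×5287.6/(1.007×34.9²×10.1) = 0.8537.
CD = 0.0123 + 0.0285 × 0.8537² = 0.03307.
D = q·S·CD = 613.3 × 10.1 × 0.03307 = 204.8 N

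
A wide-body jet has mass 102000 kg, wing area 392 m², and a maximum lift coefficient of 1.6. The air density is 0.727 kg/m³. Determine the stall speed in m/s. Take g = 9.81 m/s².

V_stall = 66.2 m/s

At stall, lift equals weight: L = W = m·g = 102000 × 9.81 = 1.001×10^6 N.
V_stall = √(2W/(ρ·S·CL,max)) = √(2 × 1.001×10^6 / (0.727 × 392 × 1.6))
V_stall = √4389 = 66.2 m/s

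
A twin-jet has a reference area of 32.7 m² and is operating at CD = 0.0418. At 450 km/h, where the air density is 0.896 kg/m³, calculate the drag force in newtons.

D = 9570 N

Convert speed: v = 450 km/h ÷ 3.6 = 125 m/s.
D = ½ρv²S·CD = ½ × 0.896 × 125² × 32.7 × 0.0418 = 9570 N ≈ 9.57 kN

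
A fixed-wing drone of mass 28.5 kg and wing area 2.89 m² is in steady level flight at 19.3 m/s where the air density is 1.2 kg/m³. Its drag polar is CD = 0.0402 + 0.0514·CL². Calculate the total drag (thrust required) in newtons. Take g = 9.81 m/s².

D = 32.2 N

In steady level flight, lift balances weight: W = mg = 28.5 × 9.81 = 279.59 N.
Dynamic pressure q = 0.5 × 1.2 × 19.3² = 223.5 Pa.
Required CL = L/(qS) = 279.59/(223.5·2.89) = 0.4329.
CD = 0.0402 + 0.0514 × 0.4329² = 0.04983.
D = q·S·CD = 223.5 × 2.89 × 0.04983 = 32.19 N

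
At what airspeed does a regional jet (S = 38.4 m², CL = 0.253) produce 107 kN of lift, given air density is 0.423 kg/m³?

v = 228 m/s

L = ½ρv²S·CL ⇒ v = √(2L/(ρ·S·CL))
v = √(2 × 1.07×10^5 / (0.423 × 38.4 × 0.253)) = √52070 = 228 m/s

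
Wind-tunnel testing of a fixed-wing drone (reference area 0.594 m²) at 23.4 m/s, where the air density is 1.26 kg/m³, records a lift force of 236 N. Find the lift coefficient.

From L = ½ρv²S·CL, rearranging gives CL = 2L/(ρv²S).
CL = 2 × 236 / (1.26 × 23.4² × 0.594) = 1.15

CL = 1.15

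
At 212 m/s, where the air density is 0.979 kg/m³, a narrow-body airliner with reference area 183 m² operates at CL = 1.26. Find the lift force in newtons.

L = 5.07×10^6 N

Dynamic pressure q = ½ρv² = ½ × 0.979 × 212² = 22000 Pa.
L = q·S·CL = 22000 × 183 × 1.26 = 5.07×10^6 N ≈ 5070 kN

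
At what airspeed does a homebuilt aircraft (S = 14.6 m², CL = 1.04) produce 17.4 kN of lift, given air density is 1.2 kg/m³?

L = ½ρv²S·CL ⇒ v = √(2L/(ρ·S·CL))
v = √(2 × 17400 / (1.2 × 14.6 × 1.04)) = √1910 = 43.7 m/s

v = 43.7 m/s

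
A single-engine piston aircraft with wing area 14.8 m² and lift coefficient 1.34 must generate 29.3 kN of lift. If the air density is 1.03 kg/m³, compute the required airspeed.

v = 53.6 m/s

L = ½ρv²S·CL ⇒ v = √(2L/(ρ·S·CL))
v = √(2 × 29300 / (1.03 × 14.8 × 1.34)) = √2869 = 53.6 m/s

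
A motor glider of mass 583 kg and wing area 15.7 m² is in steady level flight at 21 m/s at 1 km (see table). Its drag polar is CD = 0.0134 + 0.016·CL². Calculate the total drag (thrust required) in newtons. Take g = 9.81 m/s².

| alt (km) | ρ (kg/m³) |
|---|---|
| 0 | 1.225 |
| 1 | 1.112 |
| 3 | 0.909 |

At 1 km, from the table: ρ = 1.112 kg/m³.
Level flight ⇒ L = W = m·g = 583 × 9.81 = 5719.2 N.
q = ½ρv² = ½ × 1.112 × 21² = 245.2 Pa.
CL = W/(q·S) = 5719.2 / (245.2 × 15.7) = 1.486.
CD = 0.0134 + 0.016 × 1.486² = 0.04872.
D = q·S·CD = 245.2 × 15.7 × 0.04872 = 187.5 N

D = 188 N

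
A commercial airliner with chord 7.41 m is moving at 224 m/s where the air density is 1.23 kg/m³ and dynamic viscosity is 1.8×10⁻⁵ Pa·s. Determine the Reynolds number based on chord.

Re = ρ·v·c/μ = 1.23 × 224 × 7.41 / (1.8×10⁻⁵) = 1.13×10^8

Re = 1.13×10^8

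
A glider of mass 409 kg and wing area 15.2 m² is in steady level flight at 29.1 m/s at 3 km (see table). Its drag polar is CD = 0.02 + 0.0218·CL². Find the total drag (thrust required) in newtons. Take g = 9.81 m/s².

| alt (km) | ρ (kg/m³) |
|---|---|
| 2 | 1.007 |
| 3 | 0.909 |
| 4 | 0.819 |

D = 177 N

At 3 km, from the table: ρ = 0.909 kg/m³.
Weight W = mg = 409 × 9.81 = 4012.3 N; in level flight L = W.
Dynamic pressure q = 0.5 × 0.909 × 29.1² = 384.9 Pa.
Required CL = L/(qS) = 4012.3/(384.9·15.2) = 0.6858.
CD = 0.02 + 0.0218 × 0.6858² = 0.03025.
D = q·S·CD = 384.9 × 15.2 × 0.03025 = 177 N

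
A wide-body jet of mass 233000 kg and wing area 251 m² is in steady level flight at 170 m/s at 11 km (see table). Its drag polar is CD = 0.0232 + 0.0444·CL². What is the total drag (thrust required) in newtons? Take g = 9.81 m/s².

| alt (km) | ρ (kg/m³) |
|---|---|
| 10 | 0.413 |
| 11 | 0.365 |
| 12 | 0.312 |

At 11 km, from the table: ρ = 0.365 kg/m³.
Weight W = mg = 233000 × 9.81 = 2.2857×10^6 N; in level flight L = W.
Dynamic pressure q = 0.5 × 0.365 × 170² = 5274 Pa.
CL = W/(q·S) = 2.2857×10^6 / (5274 × 251) = 1.727.
CD = 0.0232 + 0.0444 × 1.727² = 0.1556.
D = q·S·CD = 5274 × 251 × 0.1556 = 2.059×10^5 N

D = 2.06×10^5 N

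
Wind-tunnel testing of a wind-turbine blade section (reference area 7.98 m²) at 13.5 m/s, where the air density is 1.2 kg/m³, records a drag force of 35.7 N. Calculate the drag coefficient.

CD = 0.0409

From D = ½ρv²S·CD, rearranging gives CD = 2D/(ρv²S).
CD = 2 × 35.7 / (1.2 × 13.5² × 7.98) = 0.0409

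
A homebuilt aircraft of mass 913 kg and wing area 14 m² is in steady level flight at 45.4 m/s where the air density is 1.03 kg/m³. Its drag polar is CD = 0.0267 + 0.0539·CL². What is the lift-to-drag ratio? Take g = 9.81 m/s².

L/D = 13

Level flight ⇒ L = W = m·g = 913 × 9.81 = 8956.5 N.
q = ½ρv² = ½ × 1.03 × 45.4² = 1061 Pa.
Required CL = L/(qS) = 8956.5/(1061·14) = 0.6027.
CD = 0.0267 + 0.0539 × 0.6027² = 0.04628.
L/D = CL/CD = 0.6027 / 0.04628 = 13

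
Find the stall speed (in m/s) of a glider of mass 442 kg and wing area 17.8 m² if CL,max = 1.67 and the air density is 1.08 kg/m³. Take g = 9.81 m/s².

V_stall = 16.4 m/s

Stall occurs when L = W at CL,max. W = mg = 442 × 9.81 = 4336 N.
V_stall = √(2W/(ρ·S·CL,max)) = √(2 × 4336 / (1.08 × 17.8 × 1.67))
V_stall = √270.1 = 16.4 m/s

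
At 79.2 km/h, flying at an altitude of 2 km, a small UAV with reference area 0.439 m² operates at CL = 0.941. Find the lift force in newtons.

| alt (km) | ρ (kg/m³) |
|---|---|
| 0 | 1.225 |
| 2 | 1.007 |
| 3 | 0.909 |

At 2 km, from the table: ρ = 1.007 kg/m³.
Convert speed: v = 79.2 km/h ÷ 3.6 = 22 m/s.
L = ½ρv²S·CL = ½ × 1.007 × 22² × 0.439 × 0.941 = 101 N

L = 101 N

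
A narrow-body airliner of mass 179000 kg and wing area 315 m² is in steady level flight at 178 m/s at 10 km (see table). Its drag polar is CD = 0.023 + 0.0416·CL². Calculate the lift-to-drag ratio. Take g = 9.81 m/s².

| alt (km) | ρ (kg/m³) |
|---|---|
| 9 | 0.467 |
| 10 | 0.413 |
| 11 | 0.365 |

At 10 km, from the table: ρ = 0.413 kg/m³.
Weight W = mg = 179000 × 9.81 = 1.756×10^6 N; in level flight L = W.
q = ½ρv² = ½ × 0.413 × 178² = 6543 Pa.
CL = 2W/(ρv²S) = 2×1.756×10^6/(0.413×178²×315) = 0.852.
CD = 0.023 + 0.0416 × 0.852² = 0.0532.
L/D = CL/CD = 0.852 / 0.0532 = 16

L/D = 16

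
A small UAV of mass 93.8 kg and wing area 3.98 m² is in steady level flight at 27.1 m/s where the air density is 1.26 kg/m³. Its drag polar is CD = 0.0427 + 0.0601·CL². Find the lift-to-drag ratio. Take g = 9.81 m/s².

Level flight ⇒ L = W = m·g = 93.8 × 9.81 = 920.18 N.
q = ½ρv² = ½ × 1.26 × 27.1² = 462.7 Pa.
Required CL = L/(qS) = 920.18/(462.7·3.98) = 0.4997.
CD = 0.0427 + 0.0601 × 0.4997² = 0.05771.
L/D = CL/CD = 0.4997 / 0.05771 = 8.66

L/D = 8.66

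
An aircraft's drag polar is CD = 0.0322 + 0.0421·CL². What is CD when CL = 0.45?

CD = 0.0322 + 0.0421 × 0.45² = 0.0322 + 0.008525 = 0.0407

CD = 0.0407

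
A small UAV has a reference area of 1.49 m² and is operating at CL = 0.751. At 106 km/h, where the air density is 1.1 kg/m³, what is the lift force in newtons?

L = 534 N

Convert speed: v = 106 km/h ÷ 3.6 = 29.44 m/s.
L = ½ρv²S·CL = ½ × 1.1 × 29.44² × 1.49 × 0.751 = 534 N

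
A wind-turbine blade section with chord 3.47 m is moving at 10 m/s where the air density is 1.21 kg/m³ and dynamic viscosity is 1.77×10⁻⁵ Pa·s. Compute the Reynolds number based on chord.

Re = ρ·v·c/μ = 1.21 × 10 × 3.47 / (1.77×10⁻⁵) = 2.37×10^6

Re = 2.37×10^6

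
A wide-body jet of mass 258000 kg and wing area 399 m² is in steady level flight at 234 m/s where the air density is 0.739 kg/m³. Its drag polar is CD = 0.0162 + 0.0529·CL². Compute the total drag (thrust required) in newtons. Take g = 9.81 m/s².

In steady level flight, lift balances weight: W = mg = 258000 × 9.81 = 2.531×10^6 N.
Dynamic pressure q = 0.5 × 0.739 × 234² = 20230 Pa.
CL = W/(q·S) = 2.531×10^6 / (20230 × 399) = 0.3135.
CD = 0.0162 + 0.0529 × 0.3135² = 0.0214.
D = q·S·CD = 20230 × 399 × 0.0214 = 1.728×10^5 N

D = 1.73×10^5 N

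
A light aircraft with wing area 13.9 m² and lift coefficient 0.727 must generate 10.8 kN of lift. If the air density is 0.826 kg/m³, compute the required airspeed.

v = 50.9 m/s

L = ½ρv²S·CL ⇒ v = √(2L/(ρ·S·CL))
v = √(2 × 10800 / (0.826 × 13.9 × 0.727)) = √2588 = 50.9 m/s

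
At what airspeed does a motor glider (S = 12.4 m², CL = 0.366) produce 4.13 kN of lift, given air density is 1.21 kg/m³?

v = 38.8 m/s

L = ½ρv²S·CL ⇒ v = √(2L/(ρ·S·CL))
v = √(2 × 4130 / (1.21 × 12.4 × 0.366)) = √1504 = 38.8 m/s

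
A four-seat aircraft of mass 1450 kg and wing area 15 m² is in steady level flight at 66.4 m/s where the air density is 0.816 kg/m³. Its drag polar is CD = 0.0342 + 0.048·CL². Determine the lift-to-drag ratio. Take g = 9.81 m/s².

Weight W = mg = 1450 × 9.81 = 14224 N; in level flight L = W.
q = ½ρv² = ½ × 0.816 × 66.4² = 1799 Pa.
CL = 2W/(ρv²S) = 2×14224/(0.816×66.4²×15) = 0.5272.
CD = 0.0342 + 0.048 × 0.5272² = 0.04754.
L/D = CL/CD = 0.5272 / 0.04754 = 11.1

L/D = 11.1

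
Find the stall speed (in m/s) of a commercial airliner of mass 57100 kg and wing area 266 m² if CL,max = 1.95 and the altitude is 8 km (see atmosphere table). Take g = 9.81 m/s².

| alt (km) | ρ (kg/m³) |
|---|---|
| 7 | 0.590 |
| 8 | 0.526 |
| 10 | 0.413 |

At 8 km, from the table: ρ = 0.526 kg/m³.
Weight W = mg = 57100 × 9.81 = 5.602×10^5 N.
V_stall = √(2W/(ρ·S·CL,max)) = √(2 × 5.602×10^5 / (0.526 × 266 × 1.95))
V_stall = √4106 = 64.1 m/s

V_stall = 64.1 m/s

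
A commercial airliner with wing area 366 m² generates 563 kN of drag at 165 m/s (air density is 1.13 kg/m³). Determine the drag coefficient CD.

CD = 0.1

From D = ½ρv²S·CD, rearranging gives CD = 2D/(ρv²S).
CD = 2 × 5.63×10^5 / (1.13 × 165² × 366) = 0.1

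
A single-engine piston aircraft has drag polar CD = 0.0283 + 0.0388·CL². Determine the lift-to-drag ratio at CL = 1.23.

CD = 0.0283 + 0.0388 × 1.23² = 0.087
L/D = CL/CD = 1.23 / 0.087 = 14.1

L/D = 14.1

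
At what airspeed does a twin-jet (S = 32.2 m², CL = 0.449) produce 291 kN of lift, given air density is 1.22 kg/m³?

L = ½ρv²S·CL ⇒ v = √(2L/(ρ·S·CL))
v = √(2 × 2.91×10^5 / (1.22 × 32.2 × 0.449)) = √33000 = 182 m/s

v = 182 m/s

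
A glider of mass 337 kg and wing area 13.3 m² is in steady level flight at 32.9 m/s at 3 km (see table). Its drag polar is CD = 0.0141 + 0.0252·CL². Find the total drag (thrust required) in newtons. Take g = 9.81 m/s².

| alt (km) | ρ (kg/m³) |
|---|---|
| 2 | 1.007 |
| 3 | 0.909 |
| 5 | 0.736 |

At 3 km, from the table: ρ = 0.909 kg/m³.
Weight W = mg = 337 × 9.81 = 3306 N; in level flight L = W.
q = ½ρv² = ½ × 0.909 × 32.9² = 492 Pa.
CL = 2W/(ρv²S) = 2×3306/(0.909×32.9²×13.3) = 0.5053.
CD = 0.0141 + 0.0252 × 0.5053² = 0.02053.
D = q·S·CD = 492 × 13.3 × 0.02053 = 134.4 N

D = 134 N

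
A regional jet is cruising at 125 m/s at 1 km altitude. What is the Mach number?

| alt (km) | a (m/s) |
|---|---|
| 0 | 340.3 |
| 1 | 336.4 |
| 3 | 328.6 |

At 1 km, from the table: a = 336.4 m/s.
M = v/a = 125 / 336.4 = 0.372

M = 0.372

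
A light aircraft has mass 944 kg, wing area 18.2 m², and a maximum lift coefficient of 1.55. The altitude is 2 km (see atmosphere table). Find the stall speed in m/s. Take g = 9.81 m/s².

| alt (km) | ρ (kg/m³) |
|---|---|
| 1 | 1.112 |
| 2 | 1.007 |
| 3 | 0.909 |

V_stall = 25.5 m/s

At 2 km, from the table: ρ = 1.007 kg/m³.
Stall occurs when L = W at CL,max. W = mg = 944 × 9.81 = 9261 N.
V_stall = √(2W/(ρ·S·CL,max)) = √(2 × 9261 / (1.007 × 18.2 × 1.55))
V_stall = √652 = 25.5 m/s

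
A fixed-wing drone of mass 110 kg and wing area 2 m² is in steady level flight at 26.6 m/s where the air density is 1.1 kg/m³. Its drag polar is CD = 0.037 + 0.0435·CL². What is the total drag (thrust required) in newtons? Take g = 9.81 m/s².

Level flight ⇒ L = W = m·g = 110 × 9.81 = 1079.1 N.
Dynamic pressure q = 0.5 × 1.1 × 26.6² = 389.2 Pa.
CL = 2W/(ρv²S) = 2×1079.1/(1.1×26.6²×2) = 1.386.
CD = 0.037 + 0.0435 × 1.386² = 0.1206.
D = q·S·CD = 389.2 × 2 × 0.1206 = 93.88 N

D = 93.9 N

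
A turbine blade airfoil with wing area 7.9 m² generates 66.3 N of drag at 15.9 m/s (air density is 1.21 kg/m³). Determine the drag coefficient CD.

From D = ½ρv²S·CD, rearranging gives CD = 2D/(ρv²S).
CD = 2 × 66.3 / (1.21 × 15.9² × 7.9) = 0.0549

CD = 0.0549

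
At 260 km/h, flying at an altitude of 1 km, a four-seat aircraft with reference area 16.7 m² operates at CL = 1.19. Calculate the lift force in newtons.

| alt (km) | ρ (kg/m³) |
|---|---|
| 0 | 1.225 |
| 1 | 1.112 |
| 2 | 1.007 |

At 1 km, from the table: ρ = 1.112 kg/m³.
Convert speed: v = 260 km/h ÷ 3.6 = 72.22 m/s.
Dynamic pressure q = ½ρv² = ½ × 1.112 × 72.22² = 2900 Pa.
L = q·S·CL = 2900 × 16.7 × 1.19 = 57600 N ≈ 57.6 kN

L = 57600 N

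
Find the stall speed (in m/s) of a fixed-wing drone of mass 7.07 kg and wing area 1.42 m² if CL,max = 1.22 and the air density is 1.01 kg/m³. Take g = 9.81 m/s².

Stall occurs when L = W at CL,max. W = mg = 7.07 × 9.81 = 69.36 N.
From L = ½ρV²S·CL,max = W: V_stall = √(2W/(ρSCL,max)) = √(2·69.36/(1.01·1.42·1.22))
V_stall = √79.28 = 8.9 m/s

V_stall = 8.9 m/s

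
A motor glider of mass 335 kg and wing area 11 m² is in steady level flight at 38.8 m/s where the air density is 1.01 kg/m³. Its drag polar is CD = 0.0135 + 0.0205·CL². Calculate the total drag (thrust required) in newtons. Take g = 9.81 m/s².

D = 139 N

Level flight ⇒ L = W = m·g = 335 × 9.81 = 3286.4 N.
q = ½ρv² = ½ × 1.01 × 38.8² = 760.2 Pa.
CL = W/(q·S) = 3286.4 / (760.2 × 11) = 0.393.
CD = 0.0135 + 0.0205 × 0.393² = 0.01667.
D = q·S·CD = 760.2 × 11 × 0.01667 = 139.4 N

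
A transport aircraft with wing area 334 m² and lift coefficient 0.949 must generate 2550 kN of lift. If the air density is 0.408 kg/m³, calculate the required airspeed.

L = ½ρv²S·CL ⇒ v = √(2L/(ρ·S·CL))
v = √(2 × 2.55×10^6 / (0.408 × 334 × 0.949)) = √39440 = 199 m/s

v = 199 m/s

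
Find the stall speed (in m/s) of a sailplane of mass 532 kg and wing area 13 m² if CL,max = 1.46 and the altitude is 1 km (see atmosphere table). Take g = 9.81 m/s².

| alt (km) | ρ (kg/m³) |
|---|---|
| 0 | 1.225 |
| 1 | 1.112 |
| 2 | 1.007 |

V_stall = 22.2 m/s

At 1 km, from the table: ρ = 1.112 kg/m³.
At stall, lift equals weight: L = W = m·g = 532 × 9.81 = 5219 N.
V_stall = √(2W/(ρ·S·CL,max)) = √(2 × 5219 / (1.112 × 13 × 1.46))
V_stall = √494.5 = 22.2 m/s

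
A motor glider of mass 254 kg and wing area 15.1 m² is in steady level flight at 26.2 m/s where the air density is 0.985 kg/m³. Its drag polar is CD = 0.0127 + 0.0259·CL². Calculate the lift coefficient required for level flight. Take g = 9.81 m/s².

Weight W = mg = 254 × 9.81 = 2491.7 N; in level flight L = W.
q = ½ρv² = ½ × 0.985 × 26.2² = 338.1 Pa.
CL = 2W/(ρv²S) = 2×2491.7/(0.985×26.2²×15.1) = 0.4881.

CL = 0.488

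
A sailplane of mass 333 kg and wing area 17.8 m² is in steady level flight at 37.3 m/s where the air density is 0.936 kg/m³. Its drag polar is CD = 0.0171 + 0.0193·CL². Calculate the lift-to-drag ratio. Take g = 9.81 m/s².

Weight W = mg = 333 × 9.81 = 3266.7 N; in level flight L = W.
q = ½ρv² = ½ × 0.936 × 37.3² = 651.1 Pa.
CL = 2W/(ρv²S) = 2×3266.7/(0.936×37.3²×17.8) = 0.2819.
CD = 0.0171 + 0.0193 × 0.2819² = 0.01863.
L/D = CL/CD = 0.2819 / 0.01863 = 15.1

L/D = 15.1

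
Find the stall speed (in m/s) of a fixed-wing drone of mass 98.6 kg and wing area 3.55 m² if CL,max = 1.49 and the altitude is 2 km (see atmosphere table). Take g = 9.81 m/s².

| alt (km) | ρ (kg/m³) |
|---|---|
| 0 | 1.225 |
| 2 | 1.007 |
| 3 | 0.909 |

At 2 km, from the table: ρ = 1.007 kg/m³.
At stall, lift equals weight: L = W = m·g = 98.6 × 9.81 = 967.3 N.
V_stall = √(2W/(ρ·S·CL,max)) = √(2 × 967.3 / (1.007 × 3.55 × 1.49))
V_stall = √363.2 = 19.1 m/s

V_stall = 19.1 m/s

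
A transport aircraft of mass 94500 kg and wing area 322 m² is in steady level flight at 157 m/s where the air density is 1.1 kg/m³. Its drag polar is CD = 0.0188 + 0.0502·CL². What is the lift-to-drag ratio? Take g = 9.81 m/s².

L/D = 10.1

Level flight ⇒ L = W = m·g = 94500 × 9.81 = 9.2704×10^5 N.
q = ½ρv² = ½ × 1.1 × 157² = 13560 Pa.
Required CL = L/(qS) = 9.2704×10^5/(13560·322) = 0.2124.
CD = 0.0188 + 0.0502 × 0.2124² = 0.02106.
L/D = CL/CD = 0.2124 / 0.02106 = 10.1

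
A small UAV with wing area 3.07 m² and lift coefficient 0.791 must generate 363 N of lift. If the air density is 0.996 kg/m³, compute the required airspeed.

v = 17.3 m/s

L = ½ρv²S·CL ⇒ v = √(2L/(ρ·S·CL))
v = √(2 × 363 / (0.996 × 3.07 × 0.791)) = √300.2 = 17.3 m/s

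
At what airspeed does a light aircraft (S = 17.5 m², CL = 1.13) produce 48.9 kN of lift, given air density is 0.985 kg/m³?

v = 70.9 m/s

L = ½ρv²S·CL ⇒ v = √(2L/(ρ·S·CL))
v = √(2 × 48900 / (0.985 × 17.5 × 1.13)) = √5021 = 70.9 m/s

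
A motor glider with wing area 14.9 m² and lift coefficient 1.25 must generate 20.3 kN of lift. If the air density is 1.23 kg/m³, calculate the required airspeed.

L = ½ρv²S·CL ⇒ v = √(2L/(ρ·S·CL))
v = √(2 × 20300 / (1.23 × 14.9 × 1.25)) = √1772 = 42.1 m/s

v = 42.1 m/s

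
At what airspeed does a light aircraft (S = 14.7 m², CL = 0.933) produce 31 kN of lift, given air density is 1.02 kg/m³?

L = ½ρv²S·CL ⇒ v = √(2L/(ρ·S·CL))
v = √(2 × 31000 / (1.02 × 14.7 × 0.933)) = √4432 = 66.6 m/s

v = 66.6 m/s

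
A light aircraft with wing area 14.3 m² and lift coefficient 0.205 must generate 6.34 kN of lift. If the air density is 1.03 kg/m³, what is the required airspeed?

L = ½ρv²S·CL ⇒ v = √(2L/(ρ·S·CL))
v = √(2 × 6340 / (1.03 × 14.3 × 0.205)) = √4199 = 64.8 m/s

v = 64.8 m/s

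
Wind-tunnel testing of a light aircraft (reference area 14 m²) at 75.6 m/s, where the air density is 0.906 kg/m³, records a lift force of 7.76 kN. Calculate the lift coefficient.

From L = ½ρv²S·CL, rearranging gives CL = 2L/(ρv²S).
CL = 2 × 7760 / (0.906 × 75.6² × 14) = 0.214

CL = 0.214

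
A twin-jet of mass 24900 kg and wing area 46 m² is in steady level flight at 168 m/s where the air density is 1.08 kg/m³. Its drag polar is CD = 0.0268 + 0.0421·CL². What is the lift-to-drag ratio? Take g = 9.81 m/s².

L/D = 10.9

Level flight ⇒ L = W = m·g = 24900 × 9.81 = 2.4427×10^5 N.
q = ½ρv² = ½ × 1.08 × 168² = 15240 Pa.
CL = 2W/(ρv²S) = 2×2.4427×10^5/(1.08×168²×46) = 0.3484.
CD = 0.0268 + 0.0421 × 0.3484² = 0.03191.
L/D = CL/CD = 0.3484 / 0.03191 = 10.9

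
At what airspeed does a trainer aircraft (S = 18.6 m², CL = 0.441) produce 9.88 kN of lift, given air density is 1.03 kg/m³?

v = 48.4 m/s

L = ½ρv²S·CL ⇒ v = √(2L/(ρ·S·CL))
v = √(2 × 9880 / (1.03 × 18.6 × 0.441)) = √2339 = 48.4 m/s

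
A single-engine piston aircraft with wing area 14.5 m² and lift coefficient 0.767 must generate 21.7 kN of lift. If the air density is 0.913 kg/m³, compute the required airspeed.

L = ½ρv²S·CL ⇒ v = √(2L/(ρ·S·CL))
v = √(2 × 21700 / (0.913 × 14.5 × 0.767)) = √4274 = 65.4 m/s

v = 65.4 m/s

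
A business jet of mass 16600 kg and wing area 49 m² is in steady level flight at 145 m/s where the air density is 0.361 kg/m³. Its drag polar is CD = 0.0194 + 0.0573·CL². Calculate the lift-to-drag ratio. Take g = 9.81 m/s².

In steady level flight, lift balances weight: W = mg = 16600 × 9.81 = 1.6285×10^5 N.
q = ½ρv² = ½ × 0.361 × 145² = 3795 Pa.
CL = W/(q·S) = 1.6285×10^5 / (3795 × 49) = 0.8757.
CD = 0.0194 + 0.0573 × 0.8757² = 0.06334.
L/D = CL/CD = 0.8757 / 0.06334 = 13.8

L/D = 13.8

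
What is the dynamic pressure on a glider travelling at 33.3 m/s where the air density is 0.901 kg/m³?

q = ½ρv² = ½ × 0.901 × 33.3² = 500 Pa

q = 500 Pa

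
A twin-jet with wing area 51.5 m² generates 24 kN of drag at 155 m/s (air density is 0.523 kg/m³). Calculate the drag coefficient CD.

From D = ½ρv²S·CD, rearranging gives CD = 2D/(ρv²S).
CD = 2 × 24000 / (0.523 × 155² × 51.5) = 0.0742

CD = 0.0742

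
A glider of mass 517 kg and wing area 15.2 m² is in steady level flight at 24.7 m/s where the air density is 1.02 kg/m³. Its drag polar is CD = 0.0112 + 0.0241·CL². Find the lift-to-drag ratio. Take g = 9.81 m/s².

L/D = 27.6

In steady level flight, lift balances weight: W = mg = 517 × 9.81 = 5071.8 N.
Dynamic pressure q = 0.5 × 1.02 × 24.7² = 311.1 Pa.
CL = W/(q·S) = 5071.8 / (311.1 × 15.2) = 1.072.
CD = 0.0112 + 0.0241 × 1.072² = 0.03892.
L/D = CL/CD = 1.072 / 0.03892 = 27.6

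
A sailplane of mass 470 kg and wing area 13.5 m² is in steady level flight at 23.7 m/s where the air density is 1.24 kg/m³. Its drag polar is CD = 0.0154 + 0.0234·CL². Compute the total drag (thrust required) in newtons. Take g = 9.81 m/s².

D = 178 N

In steady level flight, lift balances weight: W = mg = 470 × 9.81 = 4610.7 N.
q = ½ρv² = ½ × 1.24 × 23.7² = 348.2 Pa.
CL = 2W/(ρv²S) = 2×4610.7/(1.24×23.7²×13.5) = 0.9807.
CD = 0.0154 + 0.0234 × 0.9807² = 0.03791.
D = q·S·CD = 348.2 × 13.5 × 0.03791 = 178.2 N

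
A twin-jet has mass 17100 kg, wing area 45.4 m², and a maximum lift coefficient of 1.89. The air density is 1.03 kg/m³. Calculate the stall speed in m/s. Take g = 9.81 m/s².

At stall, lift equals weight: L = W = m·g = 17100 × 9.81 = 1.678×10^5 N.
From L = ½ρV²S·CL,max = W: V_stall = √(2W/(ρSCL,max)) = √(2·1.678×10^5/(1.03·45.4·1.89))
V_stall = √3796 = 61.6 m/s

V_stall = 61.6 m/s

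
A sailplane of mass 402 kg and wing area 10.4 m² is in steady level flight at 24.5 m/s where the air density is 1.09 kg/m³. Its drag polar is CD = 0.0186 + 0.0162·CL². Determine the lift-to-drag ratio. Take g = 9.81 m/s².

Level flight ⇒ L = W = m·g = 402 × 9.81 = 3943.6 N.
Dynamic pressure q = 0.5 × 1.09 × 24.5² = 327.1 Pa.
CL = W/(q·S) = 3943.6 / (327.1 × 10.4) = 1.159.
CD = 0.0186 + 0.0162 × 1.159² = 0.04037.
L/D = CL/CD = 1.159 / 0.04037 = 28.7

L/D = 28.7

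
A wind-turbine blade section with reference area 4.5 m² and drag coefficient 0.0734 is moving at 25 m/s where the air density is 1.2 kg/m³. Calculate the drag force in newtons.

Dynamic pressure q = ½ρv² = ½ × 1.2 × 25² = 375 Pa.
D = q·S·CD = 375 × 4.5 × 0.0734 = 124 N

D = 124 N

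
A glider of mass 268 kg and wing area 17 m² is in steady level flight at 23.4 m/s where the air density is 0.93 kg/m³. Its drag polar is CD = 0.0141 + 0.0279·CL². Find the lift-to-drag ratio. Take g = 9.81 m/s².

L/D = 24.9

Level flight ⇒ L = W = m·g = 268 × 9.81 = 2629.1 N.
q = ½ρv² = ½ × 0.93 × 23.4² = 254.6 Pa.
Required CL = L/(qS) = 2629.1/(254.6·17) = 0.6074.
CD = 0.0141 + 0.0279 × 0.6074² = 0.02439.
L/D = CL/CD = 0.6074 / 0.02439 = 24.9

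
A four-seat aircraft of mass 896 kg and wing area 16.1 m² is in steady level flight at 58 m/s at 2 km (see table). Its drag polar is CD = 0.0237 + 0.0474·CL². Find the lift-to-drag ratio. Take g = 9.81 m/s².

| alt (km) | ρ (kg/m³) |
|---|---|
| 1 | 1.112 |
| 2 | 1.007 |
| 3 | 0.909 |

L/D = 11.3

At 2 km, from the table: ρ = 1.007 kg/m³.
In steady level flight, lift balances weight: W = mg = 896 × 9.81 = 8789.8 N.
q = ½ρv² = ½ × 1.007 × 58² = 1694 Pa.
Required CL = L/(qS) = 8789.8/(1694·16.1) = 0.3223.
CD = 0.0237 + 0.0474 × 0.3223² = 0.02862.
L/D = CL/CD = 0.3223 / 0.02862 = 11.3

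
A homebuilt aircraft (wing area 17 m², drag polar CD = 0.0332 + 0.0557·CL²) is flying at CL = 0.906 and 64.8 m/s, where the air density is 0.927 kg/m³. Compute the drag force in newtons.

D = 2610 N

CD = 0.0332 + 0.0557 × 0.906² = 0.07892
D = ½ρv²S·CD = ½ × 0.927 × 64.8² × 17 × 0.07892 = 2610 N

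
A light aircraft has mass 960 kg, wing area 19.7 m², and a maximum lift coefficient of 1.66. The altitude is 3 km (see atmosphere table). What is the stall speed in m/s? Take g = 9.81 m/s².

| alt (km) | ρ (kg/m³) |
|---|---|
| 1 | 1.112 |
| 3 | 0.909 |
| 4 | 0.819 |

At 3 km, from the table: ρ = 0.909 kg/m³.
At stall, lift equals weight: L = W = m·g = 960 × 9.81 = 9418 N.
V_stall = √(2W/(ρ·S·CL,max)) = √(2 × 9418 / (0.909 × 19.7 × 1.66))
V_stall = √633.6 = 25.2 m/s

V_stall = 25.2 m/s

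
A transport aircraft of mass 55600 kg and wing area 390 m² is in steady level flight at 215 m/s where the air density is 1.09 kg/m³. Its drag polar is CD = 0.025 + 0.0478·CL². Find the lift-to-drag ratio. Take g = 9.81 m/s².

L/D = 2.21

Level flight ⇒ L = W = m·g = 55600 × 9.81 = 5.4544×10^5 N.
q = ½ρv² = ½ × 1.09 × 215² = 25190 Pa.
Required CL = L/(qS) = 5.4544×10^5/(25190·390) = 0.05551.
CD = 0.025 + 0.0478 × 0.05551² = 0.02515.
L/D = CL/CD = 0.05551 / 0.02515 = 2.21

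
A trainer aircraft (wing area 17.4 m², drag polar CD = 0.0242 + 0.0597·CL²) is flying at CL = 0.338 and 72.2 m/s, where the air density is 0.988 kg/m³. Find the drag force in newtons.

CD = 0.0242 + 0.0597 × 0.338² = 0.03102
D = ½ρv²S·CD = ½ × 0.988 × 72.2² × 17.4 × 0.03102 = 1390 N

D = 1390 N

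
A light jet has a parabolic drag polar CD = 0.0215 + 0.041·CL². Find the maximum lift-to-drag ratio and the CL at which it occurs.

(L/D)max = 16.8, at CL = 0.724

For CD = CD0 + K·CL², (L/D)max occurs at CL* = √(CD0/K) and equals 1/(2√(K·CD0)).
(L/D)max = 1/(2√(0.041 × 0.0215)) = 1/(2 × 0.02969) = 16.8
CL* = √(0.0215/0.041) = 0.724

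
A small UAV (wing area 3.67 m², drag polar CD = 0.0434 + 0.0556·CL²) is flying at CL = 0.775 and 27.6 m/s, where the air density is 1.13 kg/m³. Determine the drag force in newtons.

D = 121 N

CD = 0.0434 + 0.0556 × 0.775² = 0.07679
D = ½ρv²S·CD = ½ × 1.13 × 27.6² × 3.67 × 0.07679 = 121 N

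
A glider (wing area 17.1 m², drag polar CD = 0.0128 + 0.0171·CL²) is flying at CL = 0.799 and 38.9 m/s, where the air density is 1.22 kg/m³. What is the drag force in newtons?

CD = 0.0128 + 0.0171 × 0.799² = 0.02372
D = ½ρv²S·CD = ½ × 1.22 × 38.9² × 17.1 × 0.02372 = 374 N

D = 374 N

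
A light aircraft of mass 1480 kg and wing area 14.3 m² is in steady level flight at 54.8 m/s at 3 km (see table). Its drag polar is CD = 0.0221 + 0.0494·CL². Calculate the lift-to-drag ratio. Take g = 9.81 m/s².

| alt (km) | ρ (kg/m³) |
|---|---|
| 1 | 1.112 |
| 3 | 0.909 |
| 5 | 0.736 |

At 3 km, from the table: ρ = 0.909 kg/m³.
Level flight ⇒ L = W = m·g = 1480 × 9.81 = 14519 N.
Dynamic pressure q = 0.5 × 0.909 × 54.8² = 1365 Pa.
CL = 2W/(ρv²S) = 2×14519/(0.909×54.8²×14.3) = 0.7439.
CD = 0.0221 + 0.0494 × 0.7439² = 0.04944.
L/D = CL/CD = 0.7439 / 0.04944 = 15

L/D = 15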